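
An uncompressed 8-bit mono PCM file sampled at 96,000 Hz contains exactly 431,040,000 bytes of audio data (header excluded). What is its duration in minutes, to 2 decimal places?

74.83 minutes

Byte rate = 96,000 × 1 × 1 = 96,000 bytes/s.
Duration = 431,040,000 / 96,000 = 4,490 s.
4,490 s / 60 = 74.83 minutes.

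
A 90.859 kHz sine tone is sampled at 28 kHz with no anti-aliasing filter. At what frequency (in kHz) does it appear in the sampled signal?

Nyquist = 28,000/2 = 14,000 Hz; 90,859 Hz exceeds it.
Alias = |90,859 − 3×28,000| = |90,859 − 84,000| = 6,859 Hz = 6.859 kHz.

6.859 kHz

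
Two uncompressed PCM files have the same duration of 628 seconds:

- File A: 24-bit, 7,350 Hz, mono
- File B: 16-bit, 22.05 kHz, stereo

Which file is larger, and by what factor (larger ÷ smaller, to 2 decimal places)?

File B, by a factor of 4.00

File A: 7,350 × 3 × 1 = 22,050 bytes/s.
File B: 22,050 × 2 × 2 = 88,200 bytes/s.
File B is larger; ratio = 55,389,600 / 13,847,400 = 4.00.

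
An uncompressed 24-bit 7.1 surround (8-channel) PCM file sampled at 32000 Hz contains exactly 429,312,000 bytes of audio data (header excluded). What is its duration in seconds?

Byte rate = 32,000 × 3 × 8 = 768,000 bytes/s.
Duration = 429,312,000 / 768,000 = 559 s.

559 seconds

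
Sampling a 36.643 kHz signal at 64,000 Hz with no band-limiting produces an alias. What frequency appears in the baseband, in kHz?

27.357 kHz

Nyquist = 64,000/2 = 32,000 Hz; 36,643 Hz exceeds it.
Alias = |36,643 − 1×64,000| = |36,643 − 64,000| = 27,357 Hz = 27.357 kHz.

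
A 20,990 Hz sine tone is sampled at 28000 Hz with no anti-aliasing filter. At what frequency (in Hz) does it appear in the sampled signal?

Nyquist = 28,000/2 = 14,000 Hz; 20,990 Hz exceeds it.
Alias = |20,990 − 1×28,000| = |20,990 − 28,000| = 7,010 Hz.

7,010 Hz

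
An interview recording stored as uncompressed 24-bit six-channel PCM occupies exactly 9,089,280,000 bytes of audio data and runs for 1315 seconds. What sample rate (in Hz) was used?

384,000 Hz

Bytes = sample_rate × seconds × bytes_per_sample × channels.
sample_rate = 9,089,280,000 / (1,315 × 3 × 6) = 9,089,280,000 / 23,670 = 384,000 Hz.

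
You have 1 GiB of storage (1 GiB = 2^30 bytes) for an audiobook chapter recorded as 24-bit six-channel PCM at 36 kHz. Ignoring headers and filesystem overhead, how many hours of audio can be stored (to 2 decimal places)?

0.46 hours

Uncompressed byte rate = 36,000 × 3 × 6 = 648,000 bytes/s.
Capacity = 1 × 1,073,741,824 = 1,073,741,824 bytes.
1,073,741,824 / 648,000 ≈ 1657.01 s → 0.46 hours.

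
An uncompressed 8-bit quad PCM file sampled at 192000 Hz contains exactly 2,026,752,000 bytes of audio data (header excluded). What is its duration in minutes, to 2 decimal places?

43.98 minutes

Byte rate = 192,000 × 1 × 4 = 768,000 bytes/s.
Duration = 2,026,752,000 / 768,000 = 2,639 s.
2,639 s / 60 = 43.98 minutes.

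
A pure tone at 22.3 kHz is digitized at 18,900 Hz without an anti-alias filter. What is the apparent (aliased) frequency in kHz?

3.4 kHz

Nyquist = 18,900/2 = 9,450 Hz; 22,300 Hz exceeds it.
Alias = |22,300 − 1×18,900| = |22,300 − 18,900| = 3,400 Hz = 3.4 kHz.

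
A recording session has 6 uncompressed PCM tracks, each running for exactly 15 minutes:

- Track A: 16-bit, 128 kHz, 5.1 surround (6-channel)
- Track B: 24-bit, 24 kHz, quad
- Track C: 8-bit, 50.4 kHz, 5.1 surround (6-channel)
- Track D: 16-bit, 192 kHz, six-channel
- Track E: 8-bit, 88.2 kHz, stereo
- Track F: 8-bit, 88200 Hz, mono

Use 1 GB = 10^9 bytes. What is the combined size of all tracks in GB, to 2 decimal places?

exactly 15 minutes = 900 s.
Track A: 128,000 × 900 × 2 × 6 = 1,382,400,000 bytes.
Track B: 24,000 × 900 × 3 × 4 = 259,200,000 bytes.
Track C: 50,400 × 900 × 1 × 6 = 272,160,000 bytes.
Track D: 192,000 × 900 × 2 × 6 = 2,073,600,000 bytes.
Track E: 88,200 × 900 × 1 × 2 = 158,760,000 bytes.
Track F: 88,200 × 900 × 1 × 1 = 79,380,000 bytes.
Total = 4,225,500,000 bytes = 4.23 GB.

4.23 GB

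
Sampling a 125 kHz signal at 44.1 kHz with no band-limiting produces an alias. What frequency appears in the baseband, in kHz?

7.3 kHz

Nyquist = 44,100/2 = 22,050 Hz; 125,000 Hz exceeds it.
Alias = |125,000 − 3×44,100| = |125,000 − 132,300| = 7,300 Hz = 7.3 kHz.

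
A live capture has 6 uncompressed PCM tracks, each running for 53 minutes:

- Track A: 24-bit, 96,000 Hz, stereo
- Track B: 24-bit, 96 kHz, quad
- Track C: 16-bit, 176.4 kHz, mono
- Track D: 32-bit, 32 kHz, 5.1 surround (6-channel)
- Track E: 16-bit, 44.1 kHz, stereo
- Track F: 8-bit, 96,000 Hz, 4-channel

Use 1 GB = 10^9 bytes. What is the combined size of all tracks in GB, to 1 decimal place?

53 minutes = 3,180 s.
Track A: 96,000 × 3,180 × 3 × 2 = 1,831,680,000 bytes.
Track B: 96,000 × 3,180 × 3 × 4 = 3,663,360,000 bytes.
Track C: 176,400 × 3,180 × 2 × 1 = 1,121,904,000 bytes.
Track D: 32,000 × 3,180 × 4 × 6 = 2,442,240,000 bytes.
Track E: 44,100 × 3,180 × 2 × 2 = 560,952,000 bytes.
Track F: 96,000 × 3,180 × 1 × 4 = 1,221,120,000 bytes.
Total = 10,841,256,000 bytes = 10.8 GB.

10.8 GB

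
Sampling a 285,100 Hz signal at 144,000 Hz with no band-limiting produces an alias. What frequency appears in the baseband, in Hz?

Nyquist = 144,000/2 = 72,000 Hz; 285,100 Hz exceeds it.
Alias = |285,100 − 2×144,000| = |285,100 − 288,000| = 2,900 Hz.

2,900 Hz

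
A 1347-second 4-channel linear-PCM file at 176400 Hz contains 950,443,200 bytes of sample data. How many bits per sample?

8 bits

Bytes per sample = 950,443,200 / (176,400 × 1,347 × 4) = 950,443,200 / 950,443,200 = 1.
Bit depth = 1 × 8 = 8 bits.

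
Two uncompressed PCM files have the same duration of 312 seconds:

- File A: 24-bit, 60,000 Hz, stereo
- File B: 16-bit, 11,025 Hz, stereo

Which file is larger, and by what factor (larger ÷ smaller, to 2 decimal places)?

File A, by a factor of 8.16

File A: 60,000 × 3 × 2 = 360,000 bytes/s.
File B: 11,025 × 2 × 2 = 44,100 bytes/s.
File A is larger; ratio = 112,320,000 / 13,759,200 = 8.16.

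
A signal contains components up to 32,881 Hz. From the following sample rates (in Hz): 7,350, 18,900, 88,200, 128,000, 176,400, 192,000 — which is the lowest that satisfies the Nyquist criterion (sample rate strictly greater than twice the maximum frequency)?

88,200 Hz

Need sample rate > 2 × 32,881 = 65,762 Hz.
Lowest listed rate above 65,762 Hz is 88,200 Hz.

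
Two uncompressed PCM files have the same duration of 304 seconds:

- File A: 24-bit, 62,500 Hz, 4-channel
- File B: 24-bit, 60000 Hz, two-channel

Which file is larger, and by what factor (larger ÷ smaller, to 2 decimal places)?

File A, by a factor of 2.08

File A: 62,500 × 3 × 4 = 750,000 bytes/s.
File B: 60,000 × 3 × 2 = 360,000 bytes/s.
File A is larger; ratio = 228,000,000 / 109,440,000 = 2.08.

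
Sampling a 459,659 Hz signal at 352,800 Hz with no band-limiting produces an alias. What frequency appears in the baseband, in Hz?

106,859 Hz

Nyquist = 352,800/2 = 176,400 Hz; 459,659 Hz exceeds it.
Alias = |459,659 − 1×352,800| = |459,659 − 352,800| = 106,859 Hz.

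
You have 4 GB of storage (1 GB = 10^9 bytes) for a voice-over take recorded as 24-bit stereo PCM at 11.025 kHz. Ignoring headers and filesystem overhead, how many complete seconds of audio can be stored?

60,468 seconds

Uncompressed byte rate = 11,025 × 3 × 2 = 66,150 bytes/s.
Capacity = 4 × 1,000,000,000 = 4,000,000,000 bytes.
4,000,000,000 / 66,150 ≈ 60468.63 s → 60,468 seconds.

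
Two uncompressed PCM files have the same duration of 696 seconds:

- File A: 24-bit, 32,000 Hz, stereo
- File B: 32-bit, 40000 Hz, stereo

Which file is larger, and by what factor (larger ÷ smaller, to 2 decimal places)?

File B, by a factor of 1.67

File A: 32,000 × 3 × 2 = 192,000 bytes/s.
File B: 40,000 × 4 × 2 = 320,000 bytes/s.
File B is larger; ratio = 222,720,000 / 133,632,000 = 1.67.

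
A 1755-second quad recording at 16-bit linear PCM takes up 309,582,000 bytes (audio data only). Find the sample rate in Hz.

22,050 Hz

Bytes = sample_rate × seconds × bytes_per_sample × channels.
sample_rate = 309,582,000 / (1,755 × 2 × 4) = 309,582,000 / 14,040 = 22,050 Hz.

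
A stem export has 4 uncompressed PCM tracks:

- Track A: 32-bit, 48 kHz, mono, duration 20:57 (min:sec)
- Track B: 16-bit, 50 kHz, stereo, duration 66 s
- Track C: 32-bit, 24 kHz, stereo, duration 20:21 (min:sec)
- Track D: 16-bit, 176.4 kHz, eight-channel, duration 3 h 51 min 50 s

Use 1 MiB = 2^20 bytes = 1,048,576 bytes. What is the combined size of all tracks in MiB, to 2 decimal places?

37907.18 MiB

Track A: 20:57 (min:sec) = 1,257 s; 48,000 × 1,257 × 4 × 1 = 241,344,000 bytes.
Track B: 50,000 × 66 × 2 × 2 = 13,200,000 bytes.
Track C: 20:21 (min:sec) = 1,221 s; 24,000 × 1,221 × 4 × 2 = 234,432,000 bytes.
Track D: 3 h 51 min 50 s = 13,910 s; 176,400 × 13,910 × 2 × 8 = 39,259,584,000 bytes.
Total = 39,748,560,000 bytes = 37907.18 MiB.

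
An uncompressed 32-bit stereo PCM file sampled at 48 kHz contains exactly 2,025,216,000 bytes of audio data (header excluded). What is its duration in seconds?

5,274 seconds

Byte rate = 48,000 × 4 × 2 = 384,000 bytes/s.
Duration = 2,025,216,000 / 384,000 = 5,274 s.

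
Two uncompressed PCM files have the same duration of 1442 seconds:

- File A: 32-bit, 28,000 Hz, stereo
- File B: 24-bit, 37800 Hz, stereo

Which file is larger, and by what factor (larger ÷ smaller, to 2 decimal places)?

File B, by a factor of 1.01

File A: 28,000 × 4 × 2 = 224,000 bytes/s.
File B: 37,800 × 3 × 2 = 226,800 bytes/s.
File B is larger; ratio = 327,045,600 / 323,008,000 = 1.01.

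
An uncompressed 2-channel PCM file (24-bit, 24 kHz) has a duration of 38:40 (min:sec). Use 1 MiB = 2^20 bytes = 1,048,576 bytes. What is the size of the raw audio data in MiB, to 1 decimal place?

Duration = 38:40 (min:sec) = 2,320 s.
Bytes = 24,000 samples/s × 2,320 s × 3 bytes/sample × 2 ch = 334,080,000 bytes.
334,080,000 / 1,048,576 = 318.6 MiB.

318.6 MiB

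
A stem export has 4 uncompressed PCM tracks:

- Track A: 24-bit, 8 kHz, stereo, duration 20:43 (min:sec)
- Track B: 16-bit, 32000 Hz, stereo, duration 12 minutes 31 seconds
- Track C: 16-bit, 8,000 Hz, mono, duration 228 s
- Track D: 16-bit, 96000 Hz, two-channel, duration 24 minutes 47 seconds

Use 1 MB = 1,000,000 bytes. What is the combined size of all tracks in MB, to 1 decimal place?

Track A: 20:43 (min:sec) = 1,243 s; 8,000 × 1,243 × 3 × 2 = 59,664,000 bytes.
Track B: 12 minutes 31 seconds = 751 s; 32,000 × 751 × 2 × 2 = 96,128,000 bytes.
Track C: 8,000 × 228 × 2 × 1 = 3,648,000 bytes.
Track D: 24 minutes 47 seconds = 1,487 s; 96,000 × 1,487 × 2 × 2 = 571,008,000 bytes.
Total = 730,448,000 bytes = 730.4 MB.

730.4 MB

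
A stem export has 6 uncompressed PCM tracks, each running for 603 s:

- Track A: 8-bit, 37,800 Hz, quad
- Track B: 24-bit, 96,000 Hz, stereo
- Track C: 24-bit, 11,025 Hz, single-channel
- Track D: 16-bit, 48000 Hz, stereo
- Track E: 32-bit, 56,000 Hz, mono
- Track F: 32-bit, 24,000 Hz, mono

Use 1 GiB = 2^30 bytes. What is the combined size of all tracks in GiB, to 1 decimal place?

0.7 GiB

Track A: 37,800 × 603 × 1 × 4 = 91,173,600 bytes.
Track B: 96,000 × 603 × 3 × 2 = 347,328,000 bytes.
Track C: 11,025 × 603 × 3 × 1 = 19,944,225 bytes.
Track D: 48,000 × 603 × 2 × 2 = 115,776,000 bytes.
Track E: 56,000 × 603 × 4 × 1 = 135,072,000 bytes.
Track F: 24,000 × 603 × 4 × 1 = 57,888,000 bytes.
Total = 767,181,825 bytes = 0.7 GiB.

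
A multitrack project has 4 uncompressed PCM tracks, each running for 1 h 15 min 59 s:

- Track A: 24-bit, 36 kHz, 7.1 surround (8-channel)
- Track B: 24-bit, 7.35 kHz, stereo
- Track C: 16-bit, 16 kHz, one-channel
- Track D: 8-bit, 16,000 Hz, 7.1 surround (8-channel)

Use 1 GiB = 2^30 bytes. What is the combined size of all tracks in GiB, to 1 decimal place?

4.5 GiB

1 h 15 min 59 s = 4,559 s.
Track A: 36,000 × 4,559 × 3 × 8 = 3,938,976,000 bytes.
Track B: 7,350 × 4,559 × 3 × 2 = 201,051,900 bytes.
Track C: 16,000 × 4,559 × 2 × 1 = 145,888,000 bytes.
Track D: 16,000 × 4,559 × 1 × 8 = 583,552,000 bytes.
Total = 4,869,467,900 bytes = 4.5 GiB.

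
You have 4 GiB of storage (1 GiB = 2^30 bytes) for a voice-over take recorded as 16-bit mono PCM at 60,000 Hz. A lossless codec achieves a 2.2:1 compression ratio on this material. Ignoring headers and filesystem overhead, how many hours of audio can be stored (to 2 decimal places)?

21.87 hours

Uncompressed byte rate = 60,000 × 2 × 1 = 120,000 bytes/s.
After 2.2:1 compression, effective rate ≈ 54545.45 bytes/s.
Capacity = 4 × 1,073,741,824 = 4,294,967,296 bytes.
4,294,967,296 / effective rate ≈ 78741.07 s → 21.87 hours.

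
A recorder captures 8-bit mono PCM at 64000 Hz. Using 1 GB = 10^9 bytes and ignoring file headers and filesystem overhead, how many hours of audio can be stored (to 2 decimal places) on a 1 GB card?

4.34 hours

Uncompressed byte rate = 64,000 × 1 × 1 = 64,000 bytes/s.
Capacity = 1 × 1,000,000,000 = 1,000,000,000 bytes.
1,000,000,000 / 64,000 ≈ 15625 s → 4.34 hours.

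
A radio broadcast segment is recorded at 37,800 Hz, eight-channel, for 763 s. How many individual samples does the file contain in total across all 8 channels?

230,731,200 samples

37,800 × 763 s × 8 ch = 230,731,200 samples.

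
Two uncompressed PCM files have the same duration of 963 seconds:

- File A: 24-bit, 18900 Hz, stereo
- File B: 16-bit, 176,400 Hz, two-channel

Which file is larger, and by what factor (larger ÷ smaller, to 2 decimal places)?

File B, by a factor of 6.22

File A: 18,900 × 3 × 2 = 113,400 bytes/s.
File B: 176,400 × 2 × 2 = 705,600 bytes/s.
File B is larger; ratio = 679,492,800 / 109,204,200 = 6.22.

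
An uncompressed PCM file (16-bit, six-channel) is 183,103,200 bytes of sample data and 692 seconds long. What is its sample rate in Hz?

22,050 Hz

Bytes = sample_rate × seconds × bytes_per_sample × channels.
sample_rate = 183,103,200 / (692 × 2 × 6) = 183,103,200 / 8,304 = 22,050 Hz.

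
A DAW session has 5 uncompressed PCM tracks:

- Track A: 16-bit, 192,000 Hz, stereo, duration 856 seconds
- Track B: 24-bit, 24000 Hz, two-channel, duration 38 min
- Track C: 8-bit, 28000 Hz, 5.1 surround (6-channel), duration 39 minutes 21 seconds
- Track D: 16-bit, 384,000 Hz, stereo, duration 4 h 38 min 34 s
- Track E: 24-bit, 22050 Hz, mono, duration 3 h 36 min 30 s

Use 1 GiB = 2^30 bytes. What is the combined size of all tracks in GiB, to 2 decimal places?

Track A: 192,000 × 856 × 2 × 2 = 657,408,000 bytes.
Track B: 38 min = 2,280 s; 24,000 × 2,280 × 3 × 2 = 328,320,000 bytes.
Track C: 39 minutes 21 seconds = 2,361 s; 28,000 × 2,361 × 1 × 6 = 396,648,000 bytes.
Track D: 4 h 38 min 34 s = 16,714 s; 384,000 × 16,714 × 2 × 2 = 25,672,704,000 bytes.
Track E: 3 h 36 min 30 s = 12,990 s; 22,050 × 12,990 × 3 × 1 = 859,288,500 bytes.
Total = 27,914,368,500 bytes = 26.00 GiB.

26.00 GiB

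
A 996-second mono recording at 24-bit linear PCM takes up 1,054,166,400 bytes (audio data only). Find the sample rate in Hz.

Bytes = sample_rate × seconds × bytes_per_sample × channels.
sample_rate = 1,054,166,400 / (996 × 3 × 1) = 1,054,166,400 / 2,988 = 352,800 Hz.

352,800 Hz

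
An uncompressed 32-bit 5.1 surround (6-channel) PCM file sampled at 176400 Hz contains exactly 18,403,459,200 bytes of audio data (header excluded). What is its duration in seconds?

4,347 seconds

Byte rate = 176,400 × 4 × 6 = 4,233,600 bytes/s.
Duration = 18,403,459,200 / 4,233,600 = 4,347 s.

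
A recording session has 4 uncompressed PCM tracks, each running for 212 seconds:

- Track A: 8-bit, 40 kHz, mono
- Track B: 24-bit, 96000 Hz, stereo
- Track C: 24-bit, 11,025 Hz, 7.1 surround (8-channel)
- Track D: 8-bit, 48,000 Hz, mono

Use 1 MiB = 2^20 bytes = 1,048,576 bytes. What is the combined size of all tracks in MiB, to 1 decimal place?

187.7 MiB

Track A: 40,000 × 212 × 1 × 1 = 8,480,000 bytes.
Track B: 96,000 × 212 × 3 × 2 = 122,112,000 bytes.
Track C: 11,025 × 212 × 3 × 8 = 56,095,200 bytes.
Track D: 48,000 × 212 × 1 × 1 = 10,176,000 bytes.
Total = 196,863,200 bytes = 187.7 MiB.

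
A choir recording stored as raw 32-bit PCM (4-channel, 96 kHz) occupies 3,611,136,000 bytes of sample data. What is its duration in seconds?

2,351 seconds

Byte rate = 96,000 × 4 × 4 = 1,536,000 bytes/s.
Duration = 3,611,136,000 / 1,536,000 = 2,351 s.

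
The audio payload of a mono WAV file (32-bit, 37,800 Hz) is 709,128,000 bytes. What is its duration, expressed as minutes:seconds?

78:10

Byte rate = 37,800 × 4 × 1 = 151,200 bytes/s.
Duration = 709,128,000 / 151,200 = 4,690 s.
4,690 s = 78:10.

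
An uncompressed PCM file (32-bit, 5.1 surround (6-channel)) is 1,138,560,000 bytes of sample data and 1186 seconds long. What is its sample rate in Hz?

40,000 Hz

Bytes = sample_rate × seconds × bytes_per_sample × channels.
sample_rate = 1,138,560,000 / (1,186 × 4 × 6) = 1,138,560,000 / 28,464 = 40,000 Hz.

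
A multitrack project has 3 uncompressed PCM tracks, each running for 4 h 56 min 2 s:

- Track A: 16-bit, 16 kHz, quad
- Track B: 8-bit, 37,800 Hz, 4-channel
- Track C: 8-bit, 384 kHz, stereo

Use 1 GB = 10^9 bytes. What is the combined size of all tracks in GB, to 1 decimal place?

4 h 56 min 2 s = 17,762 s.
Track A: 16,000 × 17,762 × 2 × 4 = 2,273,536,000 bytes.
Track B: 37,800 × 17,762 × 1 × 4 = 2,685,614,400 bytes.
Track C: 384,000 × 17,762 × 1 × 2 = 13,641,216,000 bytes.
Total = 18,600,366,400 bytes = 18.6 GB.

18.6 GB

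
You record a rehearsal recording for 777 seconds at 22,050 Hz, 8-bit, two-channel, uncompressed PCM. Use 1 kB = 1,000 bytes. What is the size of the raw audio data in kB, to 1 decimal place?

Bytes = 22,050 samples/s × 777 s × 1 bytes/sample × 2 ch = 34,265,700 bytes.
34,265,700 / 1,000 = 34265.7 kB.

34265.7 kB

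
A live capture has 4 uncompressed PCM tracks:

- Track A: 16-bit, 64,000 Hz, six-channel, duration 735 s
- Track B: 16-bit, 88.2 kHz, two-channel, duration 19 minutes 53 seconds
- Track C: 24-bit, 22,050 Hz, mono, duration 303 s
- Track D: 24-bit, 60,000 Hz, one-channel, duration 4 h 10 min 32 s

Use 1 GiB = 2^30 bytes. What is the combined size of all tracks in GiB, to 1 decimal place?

3.5 GiB

Track A: 64,000 × 735 × 2 × 6 = 564,480,000 bytes.
Track B: 19 minutes 53 seconds = 1,193 s; 88,200 × 1,193 × 2 × 2 = 420,890,400 bytes.
Track C: 22,050 × 303 × 3 × 1 = 20,043,450 bytes.
Track D: 4 h 10 min 32 s = 15,032 s; 60,000 × 15,032 × 3 × 1 = 2,705,760,000 bytes.
Total = 3,711,173,850 bytes = 3.5 GiB.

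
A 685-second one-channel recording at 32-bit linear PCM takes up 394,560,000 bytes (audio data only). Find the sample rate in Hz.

Bytes = sample_rate × seconds × bytes_per_sample × channels.
sample_rate = 394,560,000 / (685 × 4 × 1) = 394,560,000 / 2,740 = 144,000 Hz.

144,000 Hz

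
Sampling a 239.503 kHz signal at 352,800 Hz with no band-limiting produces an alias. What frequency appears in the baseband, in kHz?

Nyquist = 352,800/2 = 176,400 Hz; 239,503 Hz exceeds it.
Alias = |239,503 − 1×352,800| = |239,503 − 352,800| = 113,297 Hz = 113.297 kHz.

113.297 kHz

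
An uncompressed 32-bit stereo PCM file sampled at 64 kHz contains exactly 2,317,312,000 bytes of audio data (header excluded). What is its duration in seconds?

Byte rate = 64,000 × 4 × 2 = 512,000 bytes/s.
Duration = 2,317,312,000 / 512,000 = 4,526 s.

4,526 seconds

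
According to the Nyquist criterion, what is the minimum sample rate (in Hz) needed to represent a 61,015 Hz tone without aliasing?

122,030 Hz

Minimum sample rate = 2 × 61,015 Hz = 122,030 Hz.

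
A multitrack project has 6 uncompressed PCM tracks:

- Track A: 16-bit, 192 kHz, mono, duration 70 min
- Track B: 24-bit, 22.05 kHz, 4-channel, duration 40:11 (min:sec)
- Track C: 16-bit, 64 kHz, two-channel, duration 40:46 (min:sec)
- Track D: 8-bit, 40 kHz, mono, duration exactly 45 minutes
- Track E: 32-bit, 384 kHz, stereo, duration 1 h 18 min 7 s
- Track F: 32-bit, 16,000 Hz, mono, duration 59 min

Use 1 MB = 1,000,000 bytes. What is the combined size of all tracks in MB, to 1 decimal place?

17610.0 MB

Track A: 70 min = 4,200 s; 192,000 × 4,200 × 2 × 1 = 1,612,800,000 bytes.
Track B: 40:11 (min:sec) = 2,411 s; 22,050 × 2,411 × 3 × 4 = 637,950,600 bytes.
Track C: 40:46 (min:sec) = 2,446 s; 64,000 × 2,446 × 2 × 2 = 626,176,000 bytes.
Track D: exactly 45 minutes = 2,700 s; 40,000 × 2,700 × 1 × 1 = 108,000,000 bytes.
Track E: 1 h 18 min 7 s = 4,687 s; 384,000 × 4,687 × 4 × 2 = 14,398,464,000 bytes.
Track F: 59 min = 3,540 s; 16,000 × 3,540 × 4 × 1 = 226,560,000 bytes.
Total = 17,609,950,600 bytes = 17610.0 MB.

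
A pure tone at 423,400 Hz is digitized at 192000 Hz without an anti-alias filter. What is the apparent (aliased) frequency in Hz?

Nyquist = 192,000/2 = 96,000 Hz; 423,400 Hz exceeds it.
Alias = |423,400 − 2×192,000| = |423,400 − 384,000| = 39,400 Hz.

39,400 Hz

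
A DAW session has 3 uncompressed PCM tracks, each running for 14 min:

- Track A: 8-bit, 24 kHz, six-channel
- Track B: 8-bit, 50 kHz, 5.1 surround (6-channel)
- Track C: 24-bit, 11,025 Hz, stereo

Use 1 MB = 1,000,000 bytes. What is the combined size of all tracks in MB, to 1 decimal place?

428.5 MB

14 min = 840 s.
Track A: 24,000 × 840 × 1 × 6 = 120,960,000 bytes.
Track B: 50,000 × 840 × 1 × 6 = 252,000,000 bytes.
Track C: 11,025 × 840 × 3 × 2 = 55,566,000 bytes.
Total = 428,526,000 bytes = 428.5 MB.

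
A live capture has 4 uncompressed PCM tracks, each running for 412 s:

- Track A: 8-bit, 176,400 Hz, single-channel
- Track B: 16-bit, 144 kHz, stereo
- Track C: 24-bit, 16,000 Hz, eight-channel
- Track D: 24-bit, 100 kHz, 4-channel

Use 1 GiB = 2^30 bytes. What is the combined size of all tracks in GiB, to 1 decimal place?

0.9 GiB

Track A: 176,400 × 412 × 1 × 1 = 72,676,800 bytes.
Track B: 144,000 × 412 × 2 × 2 = 237,312,000 bytes.
Track C: 16,000 × 412 × 3 × 8 = 158,208,000 bytes.
Track D: 100,000 × 412 × 3 × 4 = 494,400,000 bytes.
Total = 962,596,800 bytes = 0.9 GiB.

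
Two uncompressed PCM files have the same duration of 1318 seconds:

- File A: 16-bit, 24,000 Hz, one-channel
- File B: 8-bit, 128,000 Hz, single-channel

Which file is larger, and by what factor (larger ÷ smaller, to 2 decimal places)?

File A: 24,000 × 2 × 1 = 48,000 bytes/s.
File B: 128,000 × 1 × 1 = 128,000 bytes/s.
File B is larger; ratio = 168,704,000 / 63,264,000 = 2.67.

File B, by a factor of 2.67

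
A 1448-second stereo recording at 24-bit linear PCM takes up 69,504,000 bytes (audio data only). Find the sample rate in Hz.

8,000 Hz

Bytes = sample_rate × seconds × bytes_per_sample × channels.
sample_rate = 69,504,000 / (1,448 × 3 × 2) = 69,504,000 / 8,688 = 8,000 Hz.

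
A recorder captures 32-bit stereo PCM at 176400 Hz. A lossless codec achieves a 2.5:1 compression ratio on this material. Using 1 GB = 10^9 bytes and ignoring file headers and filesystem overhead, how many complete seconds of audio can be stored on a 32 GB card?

Uncompressed byte rate = 176,400 × 4 × 2 = 1,411,200 bytes/s.
After 2.5:1 compression, effective rate ≈ 564480 bytes/s.
Capacity = 32 × 1,000,000,000 = 32,000,000,000 bytes.
32,000,000,000 / effective rate ≈ 56689.34 s → 56,689 seconds.

56,689 seconds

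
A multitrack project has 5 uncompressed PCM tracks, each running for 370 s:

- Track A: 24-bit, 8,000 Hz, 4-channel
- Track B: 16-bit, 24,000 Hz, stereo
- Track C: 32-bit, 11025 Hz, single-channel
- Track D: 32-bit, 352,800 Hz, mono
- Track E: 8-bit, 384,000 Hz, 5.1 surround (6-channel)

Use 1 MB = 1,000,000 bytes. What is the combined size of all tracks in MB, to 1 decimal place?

Track A: 8,000 × 370 × 3 × 4 = 35,520,000 bytes.
Track B: 24,000 × 370 × 2 × 2 = 35,520,000 bytes.
Track C: 11,025 × 370 × 4 × 1 = 16,317,000 bytes.
Track D: 352,800 × 370 × 4 × 1 = 522,144,000 bytes.
Track E: 384,000 × 370 × 1 × 6 = 852,480,000 bytes.
Total = 1,461,981,000 bytes = 1462.0 MB.

1462.0 MB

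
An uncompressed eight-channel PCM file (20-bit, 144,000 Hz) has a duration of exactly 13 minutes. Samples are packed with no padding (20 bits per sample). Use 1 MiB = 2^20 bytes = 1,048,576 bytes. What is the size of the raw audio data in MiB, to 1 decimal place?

2142.3 MiB

Duration = exactly 13 minutes = 780 s.
Bits = 144,000 × 780 × 20 × 8 = 17,971,200,000 bits = 2,246,400,000 bytes.
2,246,400,000 / 1,048,576 = 2142.3 MiB.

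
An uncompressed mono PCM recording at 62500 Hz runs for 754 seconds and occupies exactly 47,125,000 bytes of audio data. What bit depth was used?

8 bits

Bytes per sample = 47,125,000 / (62,500 × 754 × 1) = 47,125,000 / 47,125,000 = 1.
Bit depth = 1 × 8 = 8 bits.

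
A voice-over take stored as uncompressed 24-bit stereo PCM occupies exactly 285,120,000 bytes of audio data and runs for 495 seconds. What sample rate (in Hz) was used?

Bytes = sample_rate × seconds × bytes_per_sample × channels.
sample_rate = 285,120,000 / (495 × 3 × 2) = 285,120,000 / 2,970 = 96,000 Hz.

96,000 Hz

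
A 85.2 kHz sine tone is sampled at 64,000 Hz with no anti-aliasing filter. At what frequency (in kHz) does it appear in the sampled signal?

Nyquist = 64,000/2 = 32,000 Hz; 85,200 Hz exceeds it.
Alias = |85,200 − 1×64,000| = |85,200 − 64,000| = 21,200 Hz = 21.2 kHz.

21.2 kHz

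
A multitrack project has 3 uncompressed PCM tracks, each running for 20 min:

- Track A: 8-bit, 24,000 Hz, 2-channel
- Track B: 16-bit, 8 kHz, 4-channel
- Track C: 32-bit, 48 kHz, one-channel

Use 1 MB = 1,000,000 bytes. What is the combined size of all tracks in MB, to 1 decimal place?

20 min = 1,200 s.
Track A: 24,000 × 1,200 × 1 × 2 = 57,600,000 bytes.
Track B: 8,000 × 1,200 × 2 × 4 = 76,800,000 bytes.
Track C: 48,000 × 1,200 × 4 × 1 = 230,400,000 bytes.
Total = 364,800,000 bytes = 364.8 MB.

364.8 MB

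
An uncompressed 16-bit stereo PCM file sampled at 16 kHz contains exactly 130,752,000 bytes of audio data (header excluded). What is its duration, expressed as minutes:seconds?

34:03

Byte rate = 16,000 × 2 × 2 = 64,000 bytes/s.
Duration = 130,752,000 / 64,000 = 2,043 s.
2,043 s = 34:03.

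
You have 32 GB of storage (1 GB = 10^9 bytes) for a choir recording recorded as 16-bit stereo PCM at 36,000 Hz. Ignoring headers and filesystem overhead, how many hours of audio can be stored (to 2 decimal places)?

Uncompressed byte rate = 36,000 × 2 × 2 = 144,000 bytes/s.
Capacity = 32 × 1,000,000,000 = 32,000,000,000 bytes.
32,000,000,000 / 144,000 ≈ 222222.22 s → 61.73 hours.

61.73 hours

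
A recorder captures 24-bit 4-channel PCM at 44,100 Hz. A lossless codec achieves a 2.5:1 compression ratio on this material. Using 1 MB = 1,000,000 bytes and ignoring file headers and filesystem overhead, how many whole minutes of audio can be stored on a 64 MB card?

Uncompressed byte rate = 44,100 × 3 × 4 = 529,200 bytes/s.
After 2.5:1 compression, effective rate ≈ 211680 bytes/s.
Capacity = 64 × 1,000,000 = 64,000,000 bytes.
64,000,000 / effective rate ≈ 302.34 s → 5 minutes.

5 minutes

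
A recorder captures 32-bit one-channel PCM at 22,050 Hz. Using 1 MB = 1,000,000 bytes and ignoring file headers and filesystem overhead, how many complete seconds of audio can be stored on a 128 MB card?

Uncompressed byte rate = 22,050 × 4 × 1 = 88,200 bytes/s.
Capacity = 128 × 1,000,000 = 128,000,000 bytes.
128,000,000 / 88,200 ≈ 1451.25 s → 1,451 seconds.

1,451 seconds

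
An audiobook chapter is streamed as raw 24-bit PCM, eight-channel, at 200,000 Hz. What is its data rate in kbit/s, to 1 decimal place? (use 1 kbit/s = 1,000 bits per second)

Bit rate = 200,000 × 24 × 8 = 38,400,000 bits/s.
= 38400.0 kbit/s.

38400.0 kbit/s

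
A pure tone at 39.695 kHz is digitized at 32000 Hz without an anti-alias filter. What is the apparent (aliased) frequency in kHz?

7.695 kHz

Nyquist = 32,000/2 = 16,000 Hz; 39,695 Hz exceeds it.
Alias = |39,695 − 1×32,000| = |39,695 − 32,000| = 7,695 Hz = 7.695 kHz.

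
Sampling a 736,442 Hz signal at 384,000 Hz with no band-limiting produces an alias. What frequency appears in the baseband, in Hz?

31,558 Hz

Nyquist = 384,000/2 = 192,000 Hz; 736,442 Hz exceeds it.
Alias = |736,442 − 2×384,000| = |736,442 − 768,000| = 31,558 Hz.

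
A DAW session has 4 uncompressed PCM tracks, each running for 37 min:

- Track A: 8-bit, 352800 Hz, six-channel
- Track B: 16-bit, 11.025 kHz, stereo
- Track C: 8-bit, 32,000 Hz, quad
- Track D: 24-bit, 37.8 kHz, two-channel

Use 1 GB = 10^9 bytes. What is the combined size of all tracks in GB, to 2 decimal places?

37 min = 2,220 s.
Track A: 352,800 × 2,220 × 1 × 6 = 4,699,296,000 bytes.
Track B: 11,025 × 2,220 × 2 × 2 = 97,902,000 bytes.
Track C: 32,000 × 2,220 × 1 × 4 = 284,160,000 bytes.
Track D: 37,800 × 2,220 × 3 × 2 = 503,496,000 bytes.
Total = 5,584,854,000 bytes = 5.58 GB.

5.58 GB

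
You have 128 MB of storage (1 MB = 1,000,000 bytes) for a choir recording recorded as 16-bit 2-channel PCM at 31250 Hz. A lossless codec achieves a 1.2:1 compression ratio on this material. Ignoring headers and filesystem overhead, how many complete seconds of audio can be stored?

1,228 seconds

Uncompressed byte rate = 31,250 × 2 × 2 = 125,000 bytes/s.
After 1.2:1 compression, effective rate ≈ 104166.67 bytes/s.
Capacity = 128 × 1,000,000 = 128,000,000 bytes.
128,000,000 / effective rate ≈ 1228.8 s → 1,228 seconds.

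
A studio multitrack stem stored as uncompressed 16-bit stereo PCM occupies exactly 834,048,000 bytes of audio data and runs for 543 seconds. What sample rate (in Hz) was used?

384,000 Hz

Bytes = sample_rate × seconds × bytes_per_sample × channels.
sample_rate = 834,048,000 / (543 × 2 × 2) = 834,048,000 / 2,172 = 384,000 Hz.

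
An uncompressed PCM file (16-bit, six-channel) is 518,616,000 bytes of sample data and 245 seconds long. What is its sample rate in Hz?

176,400 Hz

Bytes = sample_rate × seconds × bytes_per_sample × channels.
sample_rate = 518,616,000 / (245 × 2 × 6) = 518,616,000 / 2,940 = 176,400 Hz.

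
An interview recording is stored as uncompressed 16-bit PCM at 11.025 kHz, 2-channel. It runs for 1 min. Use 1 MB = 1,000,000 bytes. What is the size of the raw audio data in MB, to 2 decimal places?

2.65 MB

Duration = 1 min = 60 s.
Bytes = 11,025 samples/s × 60 s × 2 bytes/sample × 2 ch = 2,646,000 bytes.
2,646,000 / 1,000,000 = 2.65 MB.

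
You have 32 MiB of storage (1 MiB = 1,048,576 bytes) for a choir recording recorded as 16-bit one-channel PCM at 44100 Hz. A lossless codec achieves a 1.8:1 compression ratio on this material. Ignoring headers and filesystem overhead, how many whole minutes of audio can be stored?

Uncompressed byte rate = 44,100 × 2 × 1 = 88,200 bytes/s.
After 1.8:1 compression, effective rate ≈ 49000 bytes/s.
Capacity = 32 × 1,048,576 = 33,554,432 bytes.
33,554,432 / effective rate ≈ 684.78 s → 11 minutes.

11 minutes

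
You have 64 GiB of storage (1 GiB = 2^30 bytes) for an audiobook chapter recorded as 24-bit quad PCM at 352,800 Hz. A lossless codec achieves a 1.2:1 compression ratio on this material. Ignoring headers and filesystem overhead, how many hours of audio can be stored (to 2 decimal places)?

Uncompressed byte rate = 352,800 × 3 × 4 = 4,233,600 bytes/s.
After 1.2:1 compression, effective rate ≈ 3528000 bytes/s.
Capacity = 64 × 1,073,741,824 = 68,719,476,736 bytes.
68,719,476,736 / effective rate ≈ 19478.31 s → 5.41 hours.

5.41 hours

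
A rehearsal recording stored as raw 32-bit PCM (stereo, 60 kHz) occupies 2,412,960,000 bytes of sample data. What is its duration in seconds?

5,027 seconds

Byte rate = 60,000 × 4 × 2 = 480,000 bytes/s.
Duration = 2,412,960,000 / 480,000 = 5,027 s.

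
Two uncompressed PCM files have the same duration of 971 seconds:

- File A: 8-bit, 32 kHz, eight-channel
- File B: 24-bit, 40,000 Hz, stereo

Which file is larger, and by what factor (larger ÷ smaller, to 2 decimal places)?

File A: 32,000 × 1 × 8 = 256,000 bytes/s.
File B: 40,000 × 3 × 2 = 240,000 bytes/s.
File A is larger; ratio = 248,576,000 / 233,040,000 = 1.07.

File A, by a factor of 1.07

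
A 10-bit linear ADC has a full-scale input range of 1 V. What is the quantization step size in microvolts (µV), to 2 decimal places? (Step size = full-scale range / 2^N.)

976.56 µV

1 V / 2^10 = 1 / 1,024 V = 976.56 µV.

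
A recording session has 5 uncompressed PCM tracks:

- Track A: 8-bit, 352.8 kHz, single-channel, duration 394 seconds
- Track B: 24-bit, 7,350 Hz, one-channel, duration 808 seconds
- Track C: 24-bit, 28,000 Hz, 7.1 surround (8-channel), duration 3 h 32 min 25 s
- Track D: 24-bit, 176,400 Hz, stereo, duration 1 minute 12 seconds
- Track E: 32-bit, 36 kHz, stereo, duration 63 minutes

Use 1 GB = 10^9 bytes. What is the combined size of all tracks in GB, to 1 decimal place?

9.9 GB

Track A: 352,800 × 394 × 1 × 1 = 139,003,200 bytes.
Track B: 7,350 × 808 × 3 × 1 = 17,816,400 bytes.
Track C: 3 h 32 min 25 s = 12,745 s; 28,000 × 12,745 × 3 × 8 = 8,564,640,000 bytes.
Track D: 1 minute 12 seconds = 72 s; 176,400 × 72 × 3 × 2 = 76,204,800 bytes.
Track E: 63 minutes = 3,780 s; 36,000 × 3,780 × 4 × 2 = 1,088,640,000 bytes.
Total = 9,886,304,400 bytes = 9.9 GB.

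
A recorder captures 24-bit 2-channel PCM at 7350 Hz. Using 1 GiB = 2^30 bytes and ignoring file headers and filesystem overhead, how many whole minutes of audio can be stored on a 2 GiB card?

Uncompressed byte rate = 7,350 × 3 × 2 = 44,100 bytes/s.
Capacity = 2 × 1,073,741,824 = 2,147,483,648 bytes.
2,147,483,648 / 44,100 ≈ 48695.77 s → 811 minutes.

811 minutes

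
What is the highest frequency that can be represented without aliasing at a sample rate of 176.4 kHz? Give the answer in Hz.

88,200 Hz

Nyquist frequency = sample rate / 2 = 176,400 / 2 = 88,200 Hz.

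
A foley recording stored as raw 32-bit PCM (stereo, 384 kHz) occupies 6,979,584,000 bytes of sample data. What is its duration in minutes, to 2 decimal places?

Byte rate = 384,000 × 4 × 2 = 3,072,000 bytes/s.
Duration = 6,979,584,000 / 3,072,000 = 2,272 s.
2,272 s / 60 = 37.87 minutes.

37.87 minutes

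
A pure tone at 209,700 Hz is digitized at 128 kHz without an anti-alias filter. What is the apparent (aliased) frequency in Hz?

46,300 Hz

Nyquist = 128,000/2 = 64,000 Hz; 209,700 Hz exceeds it.
Alias = |209,700 − 2×128,000| = |209,700 − 256,000| = 46,300 Hz.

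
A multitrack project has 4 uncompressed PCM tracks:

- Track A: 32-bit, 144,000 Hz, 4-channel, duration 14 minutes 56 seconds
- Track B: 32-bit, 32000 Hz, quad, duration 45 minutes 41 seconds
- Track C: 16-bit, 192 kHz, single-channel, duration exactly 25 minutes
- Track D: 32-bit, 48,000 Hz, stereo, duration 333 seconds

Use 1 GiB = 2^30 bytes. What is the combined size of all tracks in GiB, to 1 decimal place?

3.9 GiB

Track A: 14 minutes 56 seconds = 896 s; 144,000 × 896 × 4 × 4 = 2,064,384,000 bytes.
Track B: 45 minutes 41 seconds = 2,741 s; 32,000 × 2,741 × 4 × 4 = 1,403,392,000 bytes.
Track C: exactly 25 minutes = 1,500 s; 192,000 × 1,500 × 2 × 1 = 576,000,000 bytes.
Track D: 48,000 × 333 × 4 × 2 = 127,872,000 bytes.
Total = 4,171,648,000 bytes = 3.9 GiB.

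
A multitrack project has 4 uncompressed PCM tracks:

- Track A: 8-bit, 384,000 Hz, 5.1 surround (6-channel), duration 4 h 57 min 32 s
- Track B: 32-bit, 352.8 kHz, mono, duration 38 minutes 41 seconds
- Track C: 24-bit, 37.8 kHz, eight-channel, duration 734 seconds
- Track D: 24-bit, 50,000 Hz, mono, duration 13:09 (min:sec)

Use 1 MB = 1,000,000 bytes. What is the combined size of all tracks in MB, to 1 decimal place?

Track A: 4 h 57 min 32 s = 17,852 s; 384,000 × 17,852 × 1 × 6 = 41,131,008,000 bytes.
Track B: 38 minutes 41 seconds = 2,321 s; 352,800 × 2,321 × 4 × 1 = 3,275,395,200 bytes.
Track C: 37,800 × 734 × 3 × 8 = 665,884,800 bytes.
Track D: 13:09 (min:sec) = 789 s; 50,000 × 789 × 3 × 1 = 118,350,000 bytes.
Total = 45,190,638,000 bytes = 45190.6 MB.

45190.6 MB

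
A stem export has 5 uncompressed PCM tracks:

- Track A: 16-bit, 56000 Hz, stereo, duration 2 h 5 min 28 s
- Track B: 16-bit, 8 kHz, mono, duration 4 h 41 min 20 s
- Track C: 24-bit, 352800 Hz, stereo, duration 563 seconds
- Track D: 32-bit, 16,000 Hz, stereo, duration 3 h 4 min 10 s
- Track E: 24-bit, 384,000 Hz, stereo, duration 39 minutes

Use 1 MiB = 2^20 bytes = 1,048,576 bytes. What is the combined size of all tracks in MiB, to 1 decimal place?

Track A: 2 h 5 min 28 s = 7,528 s; 56,000 × 7,528 × 2 × 2 = 1,686,272,000 bytes.
Track B: 4 h 41 min 20 s = 16,880 s; 8,000 × 16,880 × 2 × 1 = 270,080,000 bytes.
Track C: 352,800 × 563 × 3 × 2 = 1,191,758,400 bytes.
Track D: 3 h 4 min 10 s = 11,050 s; 16,000 × 11,050 × 4 × 2 = 1,414,400,000 bytes.
Track E: 39 minutes = 2,340 s; 384,000 × 2,340 × 3 × 2 = 5,391,360,000 bytes.
Total = 9,953,870,400 bytes = 9492.8 MiB.

9492.8 MiB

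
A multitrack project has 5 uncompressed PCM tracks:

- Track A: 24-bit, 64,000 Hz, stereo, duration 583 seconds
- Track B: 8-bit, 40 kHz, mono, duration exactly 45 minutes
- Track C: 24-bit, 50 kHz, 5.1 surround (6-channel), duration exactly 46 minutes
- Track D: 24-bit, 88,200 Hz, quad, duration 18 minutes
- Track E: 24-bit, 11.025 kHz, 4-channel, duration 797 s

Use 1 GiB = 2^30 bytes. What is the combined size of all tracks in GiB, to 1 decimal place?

Track A: 64,000 × 583 × 3 × 2 = 223,872,000 bytes.
Track B: exactly 45 minutes = 2,700 s; 40,000 × 2,700 × 1 × 1 = 108,000,000 bytes.
Track C: exactly 46 minutes = 2,760 s; 50,000 × 2,760 × 3 × 6 = 2,484,000,000 bytes.
Track D: 18 minutes = 1,080 s; 88,200 × 1,080 × 3 × 4 = 1,143,072,000 bytes.
Track E: 11,025 × 797 × 3 × 4 = 105,443,100 bytes.
Total = 4,064,387,100 bytes = 3.8 GiB.

3.8 GiB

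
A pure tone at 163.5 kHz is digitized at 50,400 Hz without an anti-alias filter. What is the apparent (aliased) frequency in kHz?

Nyquist = 50,400/2 = 25,200 Hz; 163,500 Hz exceeds it.
Alias = |163,500 − 3×50,400| = |163,500 − 151,200| = 12,300 Hz = 12.3 kHz.

12.3 kHz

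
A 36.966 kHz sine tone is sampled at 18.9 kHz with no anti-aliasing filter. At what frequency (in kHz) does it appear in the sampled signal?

Nyquist = 18,900/2 = 9,450 Hz; 36,966 Hz exceeds it.
Alias = |36,966 − 2×18,900| = |36,966 − 37,800| = 834 Hz = 0.834 kHz.

0.834 kHz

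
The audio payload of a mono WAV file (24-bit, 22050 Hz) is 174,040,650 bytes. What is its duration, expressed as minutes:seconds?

Byte rate = 22,050 × 3 × 1 = 66,150 bytes/s.
Duration = 174,040,650 / 66,150 = 2,631 s.
2,631 s = 43:51.

43:51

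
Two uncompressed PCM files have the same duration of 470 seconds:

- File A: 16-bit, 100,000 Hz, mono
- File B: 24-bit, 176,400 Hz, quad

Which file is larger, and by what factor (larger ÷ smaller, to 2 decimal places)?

File A: 100,000 × 2 × 1 = 200,000 bytes/s.
File B: 176,400 × 3 × 4 = 2,116,800 bytes/s.
File B is larger; ratio = 994,896,000 / 94,000,000 = 10.58.

File B, by a factor of 10.58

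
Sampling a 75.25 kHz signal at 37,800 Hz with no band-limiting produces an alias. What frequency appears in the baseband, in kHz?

0.35 kHz

Nyquist = 37,800/2 = 18,900 Hz; 75,250 Hz exceeds it.
Alias = |75,250 − 2×37,800| = |75,250 − 75,600| = 350 Hz = 0.35 kHz.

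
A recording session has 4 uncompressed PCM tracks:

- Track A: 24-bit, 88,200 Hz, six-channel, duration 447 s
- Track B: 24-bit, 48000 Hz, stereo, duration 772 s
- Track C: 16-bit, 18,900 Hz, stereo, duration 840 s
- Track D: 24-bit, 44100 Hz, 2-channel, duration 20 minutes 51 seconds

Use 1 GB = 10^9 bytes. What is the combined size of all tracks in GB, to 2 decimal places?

1.33 GB

Track A: 88,200 × 447 × 3 × 6 = 709,657,200 bytes.
Track B: 48,000 × 772 × 3 × 2 = 222,336,000 bytes.
Track C: 18,900 × 840 × 2 × 2 = 63,504,000 bytes.
Track D: 20 minutes 51 seconds = 1,251 s; 44,100 × 1,251 × 3 × 2 = 331,014,600 bytes.
Total = 1,326,511,800 bytes = 1.33 GB.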